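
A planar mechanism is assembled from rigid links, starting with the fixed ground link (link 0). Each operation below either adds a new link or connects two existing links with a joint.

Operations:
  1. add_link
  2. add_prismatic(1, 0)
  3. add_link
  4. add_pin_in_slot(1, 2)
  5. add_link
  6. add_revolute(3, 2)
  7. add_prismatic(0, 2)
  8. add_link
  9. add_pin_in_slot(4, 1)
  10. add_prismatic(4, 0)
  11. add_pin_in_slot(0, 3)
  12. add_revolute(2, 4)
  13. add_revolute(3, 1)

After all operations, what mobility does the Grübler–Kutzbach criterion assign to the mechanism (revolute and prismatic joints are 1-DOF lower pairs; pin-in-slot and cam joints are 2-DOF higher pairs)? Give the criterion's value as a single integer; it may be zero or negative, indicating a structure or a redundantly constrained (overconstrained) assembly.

link 0 = ground. State L|J1|J2 = 1|0|0
+link1  2|0|0
P(1,0) f=1→J1  2|1|0
+link2  3|1|0
PS(1,2) f=2→J2  3|1|1
+link3  4|1|1
R(3,2) f=1→J1  4|2|1
P(0,2) f=1→J1  4|3|1
+link4  5|3|1
PS(4,1) f=2→J2  5|3|2
P(4,0) f=1→J1  5|4|2
PS(0,3) f=2→J2  5|4|3
R(2,4) f=1→J1  5|5|3
R(3,1) f=1→J1  5|6|3
M = 3(5−1)−2·6−3 = 12−12−3 = -3

M = -3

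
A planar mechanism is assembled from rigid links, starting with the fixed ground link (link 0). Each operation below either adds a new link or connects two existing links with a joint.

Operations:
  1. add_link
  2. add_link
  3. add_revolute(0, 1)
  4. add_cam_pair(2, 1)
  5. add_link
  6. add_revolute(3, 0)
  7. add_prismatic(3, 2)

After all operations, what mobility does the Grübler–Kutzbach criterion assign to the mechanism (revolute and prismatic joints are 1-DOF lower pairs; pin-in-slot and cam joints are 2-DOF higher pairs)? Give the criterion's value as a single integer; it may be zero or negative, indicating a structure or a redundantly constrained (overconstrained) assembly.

L=1 J1=0 J2=0
add link → L=2 J1=0 J2=0
add link → L=3 J1=0 J2=0
R@0,1 dof=1 J1 → L=3 J1=1 J2=0
C@2,1 dof=2 J2 → L=3 J1=1 J2=1
add link → L=4 J1=1 J2=1
R@3,0 dof=1 J1 → L=4 J1=2 J2=1
P@3,2 dof=1 J1 → L=4 J1=3 J2=1
M=3(L−1)−2J1−J2=3·3−2·3−1=2

M = 2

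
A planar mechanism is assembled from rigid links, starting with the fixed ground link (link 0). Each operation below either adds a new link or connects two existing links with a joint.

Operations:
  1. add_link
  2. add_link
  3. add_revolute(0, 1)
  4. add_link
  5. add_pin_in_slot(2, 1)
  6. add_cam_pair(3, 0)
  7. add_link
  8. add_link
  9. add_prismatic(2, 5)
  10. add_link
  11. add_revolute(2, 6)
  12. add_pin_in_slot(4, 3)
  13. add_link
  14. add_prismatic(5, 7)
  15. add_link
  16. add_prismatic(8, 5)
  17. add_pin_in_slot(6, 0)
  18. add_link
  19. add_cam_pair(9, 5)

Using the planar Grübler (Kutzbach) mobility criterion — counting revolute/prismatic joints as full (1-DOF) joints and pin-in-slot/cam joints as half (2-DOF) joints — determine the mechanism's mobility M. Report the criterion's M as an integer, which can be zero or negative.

(L,J1,J2)=(1,0,0); link0 fixed
link1: (2,0,0)
link2: (3,0,0)
R 0-1 [J1]: (3,1,0)
link3: (4,1,0)
PS 2-1 [J2]: (4,1,1)
C 3-0 [J2]: (4,1,2)
link4: (5,1,2)
link5: (6,1,2)
P 2-5 [J1]: (6,2,2)
link6: (7,2,2)
R 2-6 [J1]: (7,3,2)
PS 4-3 [J2]: (7,3,3)
link7: (8,3,3)
P 5-7 [J1]: (8,4,3)
link8: (9,4,3)
P 8-5 [J1]: (9,5,3)
PS 6-0 [J2]: (9,5,4)
link9: (10,5,4)
C 9-5 [J2]: (10,5,5)
Grübler: 3·9 − 2·5 − 5 = 12

M = 12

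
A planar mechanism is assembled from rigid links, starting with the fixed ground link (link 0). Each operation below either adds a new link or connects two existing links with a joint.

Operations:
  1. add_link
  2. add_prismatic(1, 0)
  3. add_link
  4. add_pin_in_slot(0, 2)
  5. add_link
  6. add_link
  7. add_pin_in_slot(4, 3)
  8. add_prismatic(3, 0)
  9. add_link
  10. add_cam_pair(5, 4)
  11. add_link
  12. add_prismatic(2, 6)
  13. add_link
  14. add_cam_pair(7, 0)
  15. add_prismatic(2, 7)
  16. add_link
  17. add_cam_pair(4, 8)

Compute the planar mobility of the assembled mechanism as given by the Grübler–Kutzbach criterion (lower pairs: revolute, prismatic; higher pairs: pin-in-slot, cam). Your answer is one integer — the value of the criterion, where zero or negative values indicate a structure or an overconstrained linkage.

M = 11

(L,J1,J2)=(1,0,0); link0 fixed
link1: (2,0,0)
P 1-0 [J1]: (2,1,0)
link2: (3,1,0)
PS 0-2 [J2]: (3,1,1)
link3: (4,1,1)
link4: (5,1,1)
PS 4-3 [J2]: (5,1,2)
P 3-0 [J1]: (5,2,2)
link5: (6,2,2)
C 5-4 [J2]: (6,2,3)
link6: (7,2,3)
P 2-6 [J1]: (7,3,3)
link7: (8,3,3)
C 7-0 [J2]: (8,3,4)
P 2-7 [J1]: (8,4,4)
link8: (9,4,4)
C 4-8 [J2]: (9,4,5)
Grübler: 3·8 − 2·4 − 5 = 11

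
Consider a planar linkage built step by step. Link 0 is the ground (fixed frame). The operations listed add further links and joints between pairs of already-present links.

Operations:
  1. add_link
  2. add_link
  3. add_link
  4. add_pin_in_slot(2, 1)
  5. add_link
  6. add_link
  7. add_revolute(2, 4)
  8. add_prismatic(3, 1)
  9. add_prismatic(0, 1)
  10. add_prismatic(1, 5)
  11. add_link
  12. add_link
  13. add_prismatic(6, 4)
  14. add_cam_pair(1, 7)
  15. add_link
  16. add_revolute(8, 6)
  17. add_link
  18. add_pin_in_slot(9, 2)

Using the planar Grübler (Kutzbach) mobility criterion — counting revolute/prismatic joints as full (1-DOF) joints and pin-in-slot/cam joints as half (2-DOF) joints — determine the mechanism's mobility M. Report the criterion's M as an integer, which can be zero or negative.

M = 12

link 0 = ground. State L|J1|J2 = 1|0|0
+link1  2|0|0
+link2  3|0|0
+link3  4|0|0
PS(2,1) f=2→J2  4|0|1
+link4  5|0|1
+link5  6|0|1
R(2,4) f=1→J1  6|1|1
P(3,1) f=1→J1  6|2|1
P(0,1) f=1→J1  6|3|1
P(1,5) f=1→J1  6|4|1
+link6  7|4|1
+link7  8|4|1
P(6,4) f=1→J1  8|5|1
C(1,7) f=2→J2  8|5|2
+link8  9|5|2
R(8,6) f=1→J1  9|6|2
+link9  10|6|2
PS(9,2) f=2→J2  10|6|3
M = 3(10−1)−2·6−3 = 27−12−3 = 12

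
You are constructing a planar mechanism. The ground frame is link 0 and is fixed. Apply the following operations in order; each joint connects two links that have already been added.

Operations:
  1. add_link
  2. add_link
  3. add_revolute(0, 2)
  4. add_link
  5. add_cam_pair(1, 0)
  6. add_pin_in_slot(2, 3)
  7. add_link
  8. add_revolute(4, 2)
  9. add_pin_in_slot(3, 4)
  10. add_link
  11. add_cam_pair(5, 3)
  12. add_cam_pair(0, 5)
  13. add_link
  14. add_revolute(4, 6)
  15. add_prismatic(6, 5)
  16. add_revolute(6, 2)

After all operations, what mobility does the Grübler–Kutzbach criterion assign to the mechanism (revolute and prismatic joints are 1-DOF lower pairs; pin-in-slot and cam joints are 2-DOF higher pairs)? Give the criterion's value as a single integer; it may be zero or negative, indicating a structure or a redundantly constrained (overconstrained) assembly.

M = 3

link 0 = ground. State L|J1|J2 = 1|0|0
+link1  2|0|0
+link2  3|0|0
R(0,2) f=1→J1  3|1|0
+link3  4|1|0
C(1,0) f=2→J2  4|1|1
PS(2,3) f=2→J2  4|1|2
+link4  5|1|2
R(4,2) f=1→J1  5|2|2
PS(3,4) f=2→J2  5|2|3
+link5  6|2|3
C(5,3) f=2→J2  6|2|4
C(0,5) f=2→J2  6|2|5
+link6  7|2|5
R(4,6) f=1→J1  7|3|5
P(6,5) f=1→J1  7|4|5
R(6,2) f=1→J1  7|5|5
M = 3(7−1)−2·5−5 = 18−10−5 = 3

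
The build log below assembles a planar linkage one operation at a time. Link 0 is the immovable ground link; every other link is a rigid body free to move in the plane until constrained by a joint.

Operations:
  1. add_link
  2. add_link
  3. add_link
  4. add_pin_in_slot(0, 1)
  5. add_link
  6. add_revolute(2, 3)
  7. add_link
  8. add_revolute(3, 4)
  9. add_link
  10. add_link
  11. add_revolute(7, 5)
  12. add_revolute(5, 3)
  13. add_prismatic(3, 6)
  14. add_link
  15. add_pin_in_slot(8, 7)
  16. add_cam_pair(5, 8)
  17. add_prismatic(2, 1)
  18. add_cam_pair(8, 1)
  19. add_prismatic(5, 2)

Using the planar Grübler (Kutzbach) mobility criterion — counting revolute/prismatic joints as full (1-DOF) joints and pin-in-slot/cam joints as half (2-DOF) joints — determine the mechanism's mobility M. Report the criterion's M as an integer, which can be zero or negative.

[1;0;0] (link 0 is ground)
L+ [2;0;0]
L+ [3;0;0]
L+ [4;0;0]
PS(0,1)∈J2 [4;0;1]
L+ [5;0;1]
R(2,3)∈J1 [5;1;1]
L+ [6;1;1]
R(3,4)∈J1 [6;2;1]
L+ [7;2;1]
L+ [8;2;1]
R(7,5)∈J1 [8;3;1]
R(5,3)∈J1 [8;4;1]
P(3,6)∈J1 [8;5;1]
L+ [9;5;1]
PS(8,7)∈J2 [9;5;2]
C(5,8)∈J2 [9;5;3]
P(2,1)∈J1 [9;6;3]
C(8,1)∈J2 [9;6;4]
P(5,2)∈J1 [9;7;4]
mobility = 24 − 14 − 4 = 6

M = 6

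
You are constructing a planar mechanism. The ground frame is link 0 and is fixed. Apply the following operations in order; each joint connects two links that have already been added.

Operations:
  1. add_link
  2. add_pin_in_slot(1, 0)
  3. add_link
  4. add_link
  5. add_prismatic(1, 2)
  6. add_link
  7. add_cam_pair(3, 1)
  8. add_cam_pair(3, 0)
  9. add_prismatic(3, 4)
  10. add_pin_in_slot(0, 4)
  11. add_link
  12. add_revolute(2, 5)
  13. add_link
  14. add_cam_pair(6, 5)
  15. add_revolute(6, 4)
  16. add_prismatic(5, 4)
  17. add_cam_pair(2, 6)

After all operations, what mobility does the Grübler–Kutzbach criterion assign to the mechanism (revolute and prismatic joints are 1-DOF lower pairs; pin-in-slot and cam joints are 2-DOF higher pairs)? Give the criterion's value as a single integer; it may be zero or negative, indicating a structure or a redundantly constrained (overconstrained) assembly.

[1;0;0] (link 0 is ground)
L+ [2;0;0]
PS(1,0)∈J2 [2;0;1]
L+ [3;0;1]
L+ [4;0;1]
P(1,2)∈J1 [4;1;1]
L+ [5;1;1]
C(3,1)∈J2 [5;1;2]
C(3,0)∈J2 [5;1;3]
P(3,4)∈J1 [5;2;3]
PS(0,4)∈J2 [5;2;4]
L+ [6;2;4]
R(2,5)∈J1 [6;3;4]
L+ [7;3;4]
C(6,5)∈J2 [7;3;5]
R(6,4)∈J1 [7;4;5]
P(5,4)∈J1 [7;5;5]
C(2,6)∈J2 [7;5;6]
mobility = 18 − 10 − 6 = 2

M = 2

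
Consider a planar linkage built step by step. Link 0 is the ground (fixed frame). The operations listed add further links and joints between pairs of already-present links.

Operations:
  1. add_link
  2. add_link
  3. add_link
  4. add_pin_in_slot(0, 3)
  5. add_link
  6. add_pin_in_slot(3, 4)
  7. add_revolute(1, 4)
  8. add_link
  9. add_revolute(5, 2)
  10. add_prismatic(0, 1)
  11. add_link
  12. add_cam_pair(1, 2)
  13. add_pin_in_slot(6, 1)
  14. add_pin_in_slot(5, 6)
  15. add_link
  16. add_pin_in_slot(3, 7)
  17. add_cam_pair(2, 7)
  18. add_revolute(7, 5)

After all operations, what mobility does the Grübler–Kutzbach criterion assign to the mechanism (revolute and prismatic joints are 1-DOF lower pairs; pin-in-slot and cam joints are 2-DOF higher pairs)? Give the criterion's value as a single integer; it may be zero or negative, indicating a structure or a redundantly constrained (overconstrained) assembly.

[1;0;0] (link 0 is ground)
L+ [2;0;0]
L+ [3;0;0]
L+ [4;0;0]
PS(0,3)∈J2 [4;0;1]
L+ [5;0;1]
PS(3,4)∈J2 [5;0;2]
R(1,4)∈J1 [5;1;2]
L+ [6;1;2]
R(5,2)∈J1 [6;2;2]
P(0,1)∈J1 [6;3;2]
L+ [7;3;2]
C(1,2)∈J2 [7;3;3]
PS(6,1)∈J2 [7;3;4]
PS(5,6)∈J2 [7;3;5]
L+ [8;3;5]
PS(3,7)∈J2 [8;3;6]
C(2,7)∈J2 [8;3;7]
R(7,5)∈J1 [8;4;7]
mobility = 21 − 8 − 7 = 6

M = 6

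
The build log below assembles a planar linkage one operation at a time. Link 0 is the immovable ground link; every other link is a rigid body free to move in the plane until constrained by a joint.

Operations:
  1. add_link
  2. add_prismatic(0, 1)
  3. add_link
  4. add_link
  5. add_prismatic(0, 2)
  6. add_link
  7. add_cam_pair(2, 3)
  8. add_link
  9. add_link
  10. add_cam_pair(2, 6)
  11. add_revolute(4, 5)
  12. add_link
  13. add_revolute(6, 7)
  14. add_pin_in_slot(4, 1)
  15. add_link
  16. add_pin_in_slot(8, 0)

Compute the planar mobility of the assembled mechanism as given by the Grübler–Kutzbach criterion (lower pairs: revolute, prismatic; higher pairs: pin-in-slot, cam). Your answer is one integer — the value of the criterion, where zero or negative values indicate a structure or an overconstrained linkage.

L=1 J1=0 J2=0
add link → L=2 J1=0 J2=0
P@0,1 dof=1 J1 → L=2 J1=1 J2=0
add link → L=3 J1=1 J2=0
add link → L=4 J1=1 J2=0
P@0,2 dof=1 J1 → L=4 J1=2 J2=0
add link → L=5 J1=2 J2=0
C@2,3 dof=2 J2 → L=5 J1=2 J2=1
add link → L=6 J1=2 J2=1
add link → L=7 J1=2 J2=1
C@2,6 dof=2 J2 → L=7 J1=2 J2=2
R@4,5 dof=1 J1 → L=7 J1=3 J2=2
add link → L=8 J1=3 J2=2
R@6,7 dof=1 J1 → L=8 J1=4 J2=2
PS@4,1 dof=2 J2 → L=8 J1=4 J2=3
add link → L=9 J1=4 J2=3
PS@8,0 dof=2 J2 → L=9 J1=4 J2=4
M=3(L−1)−2J1−J2=3·8−2·4−4=12

M = 12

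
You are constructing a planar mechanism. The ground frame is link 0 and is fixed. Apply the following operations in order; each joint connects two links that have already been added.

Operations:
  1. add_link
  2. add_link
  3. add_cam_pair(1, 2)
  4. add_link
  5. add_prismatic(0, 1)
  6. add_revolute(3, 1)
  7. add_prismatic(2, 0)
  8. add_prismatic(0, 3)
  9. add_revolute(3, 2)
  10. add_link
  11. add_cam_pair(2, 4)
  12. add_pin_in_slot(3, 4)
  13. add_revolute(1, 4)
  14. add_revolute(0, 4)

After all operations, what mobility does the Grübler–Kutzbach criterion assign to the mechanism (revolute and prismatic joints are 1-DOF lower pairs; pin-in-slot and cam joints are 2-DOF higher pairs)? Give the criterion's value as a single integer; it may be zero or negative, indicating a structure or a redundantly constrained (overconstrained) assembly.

M = -5

ground; <1,0,0>
#1 <2,0,0>
#2 <3,0,0>
C:1↔2 J2 <3,0,1>
#3 <4,0,1>
P:0↔1 J1 <4,1,1>
R:3↔1 J1 <4,2,1>
P:2↔0 J1 <4,3,1>
P:0↔3 J1 <4,4,1>
R:3↔2 J1 <4,5,1>
#4 <5,5,1>
C:2↔4 J2 <5,5,2>
PS:3↔4 J2 <5,5,3>
R:1↔4 J1 <5,6,3>
R:0↔4 J1 <5,7,3>
3×4 − 2×7 − 1×3 = -5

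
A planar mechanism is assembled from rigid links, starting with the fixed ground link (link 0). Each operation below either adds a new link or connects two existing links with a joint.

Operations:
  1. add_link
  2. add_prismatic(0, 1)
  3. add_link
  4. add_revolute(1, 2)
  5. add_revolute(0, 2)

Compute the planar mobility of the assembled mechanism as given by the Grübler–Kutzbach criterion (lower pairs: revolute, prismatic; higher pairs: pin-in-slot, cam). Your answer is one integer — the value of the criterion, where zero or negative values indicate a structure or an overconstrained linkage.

M = 0

link 0 = ground. State L|J1|J2 = 1|0|0
+link1  2|0|0
P(0,1) f=1→J1  2|1|0
+link2  3|1|0
R(1,2) f=1→J1  3|2|0
R(0,2) f=1→J1  3|3|0
M = 3(3−1)−2·3−0 = 6−6−0 = 0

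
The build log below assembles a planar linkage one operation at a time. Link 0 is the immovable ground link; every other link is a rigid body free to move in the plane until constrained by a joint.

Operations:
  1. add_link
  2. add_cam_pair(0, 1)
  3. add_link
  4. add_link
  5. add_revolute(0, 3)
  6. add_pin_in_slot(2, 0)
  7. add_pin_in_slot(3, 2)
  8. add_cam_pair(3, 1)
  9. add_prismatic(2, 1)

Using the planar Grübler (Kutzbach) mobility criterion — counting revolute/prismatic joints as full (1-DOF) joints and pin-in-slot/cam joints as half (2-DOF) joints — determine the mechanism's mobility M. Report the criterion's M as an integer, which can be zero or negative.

M = 1

L=1 J1=0 J2=0
add link → L=2 J1=0 J2=0
C@0,1 dof=2 J2 → L=2 J1=0 J2=1
add link → L=3 J1=0 J2=1
add link → L=4 J1=0 J2=1
R@0,3 dof=1 J1 → L=4 J1=1 J2=1
PS@2,0 dof=2 J2 → L=4 J1=1 J2=2
PS@3,2 dof=2 J2 → L=4 J1=1 J2=3
C@3,1 dof=2 J2 → L=4 J1=1 J2=4
P@2,1 dof=1 J1 → L=4 J1=2 J2=4
M=3(L−1)−2J1−J2=3·3−2·2−4=1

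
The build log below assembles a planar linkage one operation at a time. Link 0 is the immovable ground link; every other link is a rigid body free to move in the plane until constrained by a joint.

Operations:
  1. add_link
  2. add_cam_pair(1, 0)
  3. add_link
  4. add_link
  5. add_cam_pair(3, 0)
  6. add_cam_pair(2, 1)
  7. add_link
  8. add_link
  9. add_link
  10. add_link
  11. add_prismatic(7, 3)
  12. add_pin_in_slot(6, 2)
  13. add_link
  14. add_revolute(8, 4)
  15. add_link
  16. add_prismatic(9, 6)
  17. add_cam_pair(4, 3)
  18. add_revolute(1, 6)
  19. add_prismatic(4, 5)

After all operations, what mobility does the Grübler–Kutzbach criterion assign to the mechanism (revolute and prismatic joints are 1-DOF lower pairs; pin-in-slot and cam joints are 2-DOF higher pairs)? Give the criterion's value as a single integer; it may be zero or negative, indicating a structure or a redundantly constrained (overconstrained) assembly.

(L,J1,J2)=(1,0,0); link0 fixed
link1: (2,0,0)
C 1-0 [J2]: (2,0,1)
link2: (3,0,1)
link3: (4,0,1)
C 3-0 [J2]: (4,0,2)
C 2-1 [J2]: (4,0,3)
link4: (5,0,3)
link5: (6,0,3)
link6: (7,0,3)
link7: (8,0,3)
P 7-3 [J1]: (8,1,3)
PS 6-2 [J2]: (8,1,4)
link8: (9,1,4)
R 8-4 [J1]: (9,2,4)
link9: (10,2,4)
P 9-6 [J1]: (10,3,4)
C 4-3 [J2]: (10,3,5)
R 1-6 [J1]: (10,4,5)
P 4-5 [J1]: (10,5,5)
Grübler: 3·9 − 2·5 − 5 = 12

M = 12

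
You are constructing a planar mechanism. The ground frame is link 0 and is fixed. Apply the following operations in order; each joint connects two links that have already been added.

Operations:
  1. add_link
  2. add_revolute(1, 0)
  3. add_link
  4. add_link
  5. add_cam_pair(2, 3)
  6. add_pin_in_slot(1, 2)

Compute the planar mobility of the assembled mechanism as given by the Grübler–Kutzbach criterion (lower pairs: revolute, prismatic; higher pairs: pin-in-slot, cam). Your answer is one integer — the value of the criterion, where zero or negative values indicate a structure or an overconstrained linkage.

L=1 J1=0 J2=0
add link → L=2 J1=0 J2=0
R@1,0 dof=1 J1 → L=2 J1=1 J2=0
add link → L=3 J1=1 J2=0
add link → L=4 J1=1 J2=0
C@2,3 dof=2 J2 → L=4 J1=1 J2=1
PS@1,2 dof=2 J2 → L=4 J1=1 J2=2
M=3(L−1)−2J1−J2=3·3−2·1−2=5

M = 5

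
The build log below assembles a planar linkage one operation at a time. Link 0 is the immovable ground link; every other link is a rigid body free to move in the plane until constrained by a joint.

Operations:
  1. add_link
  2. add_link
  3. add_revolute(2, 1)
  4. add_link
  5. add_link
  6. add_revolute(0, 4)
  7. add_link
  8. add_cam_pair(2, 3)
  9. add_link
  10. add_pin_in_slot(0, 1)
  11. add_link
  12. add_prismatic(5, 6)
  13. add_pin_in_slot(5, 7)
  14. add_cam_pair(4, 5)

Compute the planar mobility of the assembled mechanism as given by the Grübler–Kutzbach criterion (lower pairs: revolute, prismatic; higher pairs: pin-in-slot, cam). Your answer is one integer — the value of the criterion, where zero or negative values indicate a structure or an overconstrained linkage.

M = 11

(L,J1,J2)=(1,0,0); link0 fixed
link1: (2,0,0)
link2: (3,0,0)
R 2-1 [J1]: (3,1,0)
link3: (4,1,0)
link4: (5,1,0)
R 0-4 [J1]: (5,2,0)
link5: (6,2,0)
C 2-3 [J2]: (6,2,1)
link6: (7,2,1)
PS 0-1 [J2]: (7,2,2)
link7: (8,2,2)
P 5-6 [J1]: (8,3,2)
PS 5-7 [J2]: (8,3,3)
C 4-5 [J2]: (8,3,4)
Grübler: 3·7 − 2·3 − 4 = 11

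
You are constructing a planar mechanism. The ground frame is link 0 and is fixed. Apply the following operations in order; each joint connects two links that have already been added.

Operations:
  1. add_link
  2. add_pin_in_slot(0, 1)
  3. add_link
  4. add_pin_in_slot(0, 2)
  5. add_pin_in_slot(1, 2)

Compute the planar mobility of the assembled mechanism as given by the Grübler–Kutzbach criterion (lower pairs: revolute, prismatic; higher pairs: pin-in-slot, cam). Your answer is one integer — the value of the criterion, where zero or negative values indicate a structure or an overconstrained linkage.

M = 3

[1;0;0] (link 0 is ground)
L+ [2;0;0]
PS(0,1)∈J2 [2;0;1]
L+ [3;0;1]
PS(0,2)∈J2 [3;0;2]
PS(1,2)∈J2 [3;0;3]
mobility = 6 − 0 − 3 = 3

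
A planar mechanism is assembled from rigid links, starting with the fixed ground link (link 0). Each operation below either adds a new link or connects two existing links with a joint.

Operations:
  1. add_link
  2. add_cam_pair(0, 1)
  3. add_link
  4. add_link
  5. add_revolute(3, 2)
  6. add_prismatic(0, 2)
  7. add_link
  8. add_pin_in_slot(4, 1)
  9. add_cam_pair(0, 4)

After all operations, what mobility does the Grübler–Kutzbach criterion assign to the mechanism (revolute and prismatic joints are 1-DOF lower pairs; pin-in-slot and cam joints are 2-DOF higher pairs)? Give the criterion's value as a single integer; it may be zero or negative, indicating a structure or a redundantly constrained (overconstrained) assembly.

L=1 J1=0 J2=0
add link → L=2 J1=0 J2=0
C@0,1 dof=2 J2 → L=2 J1=0 J2=1
add link → L=3 J1=0 J2=1
add link → L=4 J1=0 J2=1
R@3,2 dof=1 J1 → L=4 J1=1 J2=1
P@0,2 dof=1 J1 → L=4 J1=2 J2=1
add link → L=5 J1=2 J2=1
PS@4,1 dof=2 J2 → L=5 J1=2 J2=2
C@0,4 dof=2 J2 → L=5 J1=2 J2=3
M=3(L−1)−2J1−J2=3·4−2·2−3=5

M = 5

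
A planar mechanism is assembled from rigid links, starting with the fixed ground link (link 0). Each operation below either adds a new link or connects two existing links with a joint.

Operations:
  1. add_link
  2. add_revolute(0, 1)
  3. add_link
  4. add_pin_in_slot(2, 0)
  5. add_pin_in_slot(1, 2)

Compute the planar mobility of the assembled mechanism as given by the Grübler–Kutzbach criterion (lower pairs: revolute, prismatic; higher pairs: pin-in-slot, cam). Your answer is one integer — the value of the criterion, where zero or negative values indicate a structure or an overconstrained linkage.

ground; <1,0,0>
#1 <2,0,0>
R:0↔1 J1 <2,1,0>
#2 <3,1,0>
PS:2↔0 J2 <3,1,1>
PS:1↔2 J2 <3,1,2>
3×2 − 2×1 − 1×2 = 2

M = 2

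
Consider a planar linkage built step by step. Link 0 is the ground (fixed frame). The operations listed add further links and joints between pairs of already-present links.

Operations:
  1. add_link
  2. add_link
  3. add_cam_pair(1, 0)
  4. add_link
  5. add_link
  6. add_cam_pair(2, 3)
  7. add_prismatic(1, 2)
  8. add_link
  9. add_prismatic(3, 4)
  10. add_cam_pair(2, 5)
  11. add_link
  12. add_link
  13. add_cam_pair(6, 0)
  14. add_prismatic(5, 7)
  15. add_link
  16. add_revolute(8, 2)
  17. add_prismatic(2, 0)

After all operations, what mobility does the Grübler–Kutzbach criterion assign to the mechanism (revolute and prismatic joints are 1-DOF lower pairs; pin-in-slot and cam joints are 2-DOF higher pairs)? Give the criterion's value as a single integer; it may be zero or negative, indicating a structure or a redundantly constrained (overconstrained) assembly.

M = 10

L=1 J1=0 J2=0
add link → L=2 J1=0 J2=0
add link → L=3 J1=0 J2=0
C@1,0 dof=2 J2 → L=3 J1=0 J2=1
add link → L=4 J1=0 J2=1
add link → L=5 J1=0 J2=1
C@2,3 dof=2 J2 → L=5 J1=0 J2=2
P@1,2 dof=1 J1 → L=5 J1=1 J2=2
add link → L=6 J1=1 J2=2
P@3,4 dof=1 J1 → L=6 J1=2 J2=2
C@2,5 dof=2 J2 → L=6 J1=2 J2=3
add link → L=7 J1=2 J2=3
add link → L=8 J1=2 J2=3
C@6,0 dof=2 J2 → L=8 J1=2 J2=4
P@5,7 dof=1 J1 → L=8 J1=3 J2=4
add link → L=9 J1=3 J2=4
R@8,2 dof=1 J1 → L=9 J1=4 J2=4
P@2,0 dof=1 J1 → L=9 J1=5 J2=4
M=3(L−1)−2J1−J2=3·8−2·5−4=10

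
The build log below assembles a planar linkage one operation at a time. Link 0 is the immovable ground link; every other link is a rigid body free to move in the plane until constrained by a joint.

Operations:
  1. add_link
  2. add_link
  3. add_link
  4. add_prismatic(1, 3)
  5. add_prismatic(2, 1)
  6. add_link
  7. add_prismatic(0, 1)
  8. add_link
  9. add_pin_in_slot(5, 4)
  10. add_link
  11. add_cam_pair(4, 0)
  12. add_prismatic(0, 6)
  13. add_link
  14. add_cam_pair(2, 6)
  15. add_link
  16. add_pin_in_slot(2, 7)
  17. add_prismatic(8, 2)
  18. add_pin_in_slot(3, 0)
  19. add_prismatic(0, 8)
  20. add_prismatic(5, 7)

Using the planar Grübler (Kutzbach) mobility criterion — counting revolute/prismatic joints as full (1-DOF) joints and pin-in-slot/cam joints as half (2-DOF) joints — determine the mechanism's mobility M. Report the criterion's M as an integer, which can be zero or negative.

M = 5

ground; <1,0,0>
#1 <2,0,0>
#2 <3,0,0>
#3 <4,0,0>
P:1↔3 J1 <4,1,0>
P:2↔1 J1 <4,2,0>
#4 <5,2,0>
P:0↔1 J1 <5,3,0>
#5 <6,3,0>
PS:5↔4 J2 <6,3,1>
#6 <7,3,1>
C:4↔0 J2 <7,3,2>
P:0↔6 J1 <7,4,2>
#7 <8,4,2>
C:2↔6 J2 <8,4,3>
#8 <9,4,3>
PS:2↔7 J2 <9,4,4>
P:8↔2 J1 <9,5,4>
PS:3↔0 J2 <9,5,5>
P:0↔8 J1 <9,6,5>
P:5↔7 J1 <9,7,5>
3×8 − 2×7 − 1×5 = 5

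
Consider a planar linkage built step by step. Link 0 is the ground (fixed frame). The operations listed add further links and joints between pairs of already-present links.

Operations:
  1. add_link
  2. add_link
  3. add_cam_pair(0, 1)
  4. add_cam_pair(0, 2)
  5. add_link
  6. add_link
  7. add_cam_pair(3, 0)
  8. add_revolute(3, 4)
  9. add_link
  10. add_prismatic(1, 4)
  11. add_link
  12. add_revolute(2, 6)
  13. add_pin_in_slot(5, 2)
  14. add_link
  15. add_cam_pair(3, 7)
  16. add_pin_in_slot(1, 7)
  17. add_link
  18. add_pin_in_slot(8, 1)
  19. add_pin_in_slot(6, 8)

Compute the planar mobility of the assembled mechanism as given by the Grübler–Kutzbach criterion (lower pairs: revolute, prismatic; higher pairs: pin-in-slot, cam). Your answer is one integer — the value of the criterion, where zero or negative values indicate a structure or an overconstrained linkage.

(L,J1,J2)=(1,0,0); link0 fixed
link1: (2,0,0)
link2: (3,0,0)
C 0-1 [J2]: (3,0,1)
C 0-2 [J2]: (3,0,2)
link3: (4,0,2)
link4: (5,0,2)
C 3-0 [J2]: (5,0,3)
R 3-4 [J1]: (5,1,3)
link5: (6,1,3)
P 1-4 [J1]: (6,2,3)
link6: (7,2,3)
R 2-6 [J1]: (7,3,3)
PS 5-2 [J2]: (7,3,4)
link7: (8,3,4)
C 3-7 [J2]: (8,3,5)
PS 1-7 [J2]: (8,3,6)
link8: (9,3,6)
PS 8-1 [J2]: (9,3,7)
PS 6-8 [J2]: (9,3,8)
Grübler: 3·8 − 2·3 − 8 = 10

M = 10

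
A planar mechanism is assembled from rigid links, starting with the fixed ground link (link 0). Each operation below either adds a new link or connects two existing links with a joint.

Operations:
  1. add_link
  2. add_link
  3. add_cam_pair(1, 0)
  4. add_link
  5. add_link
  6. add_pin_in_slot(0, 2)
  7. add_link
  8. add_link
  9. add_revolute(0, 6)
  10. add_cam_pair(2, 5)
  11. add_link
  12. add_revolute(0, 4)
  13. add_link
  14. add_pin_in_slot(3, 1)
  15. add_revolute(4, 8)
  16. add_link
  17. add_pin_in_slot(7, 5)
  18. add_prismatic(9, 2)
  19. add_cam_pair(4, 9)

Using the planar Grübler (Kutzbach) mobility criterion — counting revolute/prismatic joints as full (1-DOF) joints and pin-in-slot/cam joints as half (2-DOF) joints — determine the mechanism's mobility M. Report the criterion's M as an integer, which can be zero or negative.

L=1 J1=0 J2=0
add link → L=2 J1=0 J2=0
add link → L=3 J1=0 J2=0
C@1,0 dof=2 J2 → L=3 J1=0 J2=1
add link → L=4 J1=0 J2=1
add link → L=5 J1=0 J2=1
PS@0,2 dof=2 J2 → L=5 J1=0 J2=2
add link → L=6 J1=0 J2=2
add link → L=7 J1=0 J2=2
R@0,6 dof=1 J1 → L=7 J1=1 J2=2
C@2,5 dof=2 J2 → L=7 J1=1 J2=3
add link → L=8 J1=1 J2=3
R@0,4 dof=1 J1 → L=8 J1=2 J2=3
add link → L=9 J1=2 J2=3
PS@3,1 dof=2 J2 → L=9 J1=2 J2=4
R@4,8 dof=1 J1 → L=9 J1=3 J2=4
add link → L=10 J1=3 J2=4
PS@7,5 dof=2 J2 → L=10 J1=3 J2=5
P@9,2 dof=1 J1 → L=10 J1=4 J2=5
C@4,9 dof=2 J2 → L=10 J1=4 J2=6
M=3(L−1)−2J1−J2=3·9−2·4−6=13

M = 13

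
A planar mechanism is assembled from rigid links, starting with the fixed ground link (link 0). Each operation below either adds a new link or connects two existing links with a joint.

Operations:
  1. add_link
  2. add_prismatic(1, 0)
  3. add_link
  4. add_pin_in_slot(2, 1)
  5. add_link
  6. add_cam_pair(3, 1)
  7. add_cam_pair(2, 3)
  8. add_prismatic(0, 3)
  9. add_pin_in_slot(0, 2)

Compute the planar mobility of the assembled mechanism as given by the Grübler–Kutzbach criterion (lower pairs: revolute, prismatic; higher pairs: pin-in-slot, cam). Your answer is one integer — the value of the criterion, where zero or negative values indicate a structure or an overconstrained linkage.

M = 1

[1;0;0] (link 0 is ground)
L+ [2;0;0]
P(1,0)∈J1 [2;1;0]
L+ [3;1;0]
PS(2,1)∈J2 [3;1;1]
L+ [4;1;1]
C(3,1)∈J2 [4;1;2]
C(2,3)∈J2 [4;1;3]
P(0,3)∈J1 [4;2;3]
PS(0,2)∈J2 [4;2;4]
mobility = 9 − 4 − 4 = 1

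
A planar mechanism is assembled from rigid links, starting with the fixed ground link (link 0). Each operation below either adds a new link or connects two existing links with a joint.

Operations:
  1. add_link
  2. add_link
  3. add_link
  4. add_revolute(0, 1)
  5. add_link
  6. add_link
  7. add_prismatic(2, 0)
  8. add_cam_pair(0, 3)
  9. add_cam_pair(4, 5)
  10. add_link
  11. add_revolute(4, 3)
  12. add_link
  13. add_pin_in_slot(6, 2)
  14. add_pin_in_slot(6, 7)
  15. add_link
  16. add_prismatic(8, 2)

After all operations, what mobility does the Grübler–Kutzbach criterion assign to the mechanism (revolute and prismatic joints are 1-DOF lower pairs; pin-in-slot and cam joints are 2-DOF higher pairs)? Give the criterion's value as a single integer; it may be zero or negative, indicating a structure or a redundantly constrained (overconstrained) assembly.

M = 12

L=1 J1=0 J2=0
add link → L=2 J1=0 J2=0
add link → L=3 J1=0 J2=0
add link → L=4 J1=0 J2=0
R@0,1 dof=1 J1 → L=4 J1=1 J2=0
add link → L=5 J1=1 J2=0
add link → L=6 J1=1 J2=0
P@2,0 dof=1 J1 → L=6 J1=2 J2=0
C@0,3 dof=2 J2 → L=6 J1=2 J2=1
C@4,5 dof=2 J2 → L=6 J1=2 J2=2
add link → L=7 J1=2 J2=2
R@4,3 dof=1 J1 → L=7 J1=3 J2=2
add link → L=8 J1=3 J2=2
PS@6,2 dof=2 J2 → L=8 J1=3 J2=3
PS@6,7 dof=2 J2 → L=8 J1=3 J2=4
add link → L=9 J1=3 J2=4
P@8,2 dof=1 J1 → L=9 J1=4 J2=4
M=3(L−1)−2J1−J2=3·8−2·4−4=12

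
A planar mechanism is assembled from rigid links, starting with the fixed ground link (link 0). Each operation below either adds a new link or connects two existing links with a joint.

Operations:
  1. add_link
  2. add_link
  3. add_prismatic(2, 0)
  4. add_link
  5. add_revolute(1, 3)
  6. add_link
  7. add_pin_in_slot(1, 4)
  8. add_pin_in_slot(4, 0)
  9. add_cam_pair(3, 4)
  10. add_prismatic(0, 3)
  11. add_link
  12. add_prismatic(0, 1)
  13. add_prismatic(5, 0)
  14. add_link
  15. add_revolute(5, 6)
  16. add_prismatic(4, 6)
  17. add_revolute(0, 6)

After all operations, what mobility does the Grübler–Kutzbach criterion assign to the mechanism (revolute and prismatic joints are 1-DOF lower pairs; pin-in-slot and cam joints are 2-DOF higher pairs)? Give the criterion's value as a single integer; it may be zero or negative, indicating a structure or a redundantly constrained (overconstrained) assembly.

M = -1

L=1 J1=0 J2=0
add link → L=2 J1=0 J2=0
add link → L=3 J1=0 J2=0
P@2,0 dof=1 J1 → L=3 J1=1 J2=0
add link → L=4 J1=1 J2=0
R@1,3 dof=1 J1 → L=4 J1=2 J2=0
add link → L=5 J1=2 J2=0
PS@1,4 dof=2 J2 → L=5 J1=2 J2=1
PS@4,0 dof=2 J2 → L=5 J1=2 J2=2
C@3,4 dof=2 J2 → L=5 J1=2 J2=3
P@0,3 dof=1 J1 → L=5 J1=3 J2=3
add link → L=6 J1=3 J2=3
P@0,1 dof=1 J1 → L=6 J1=4 J2=3
P@5,0 dof=1 J1 → L=6 J1=5 J2=3
add link → L=7 J1=5 J2=3
R@5,6 dof=1 J1 → L=7 J1=6 J2=3
P@4,6 dof=1 J1 → L=7 J1=7 J2=3
R@0,6 dof=1 J1 → L=7 J1=8 J2=3
M=3(L−1)−2J1−J2=3·6−2·8−3=-1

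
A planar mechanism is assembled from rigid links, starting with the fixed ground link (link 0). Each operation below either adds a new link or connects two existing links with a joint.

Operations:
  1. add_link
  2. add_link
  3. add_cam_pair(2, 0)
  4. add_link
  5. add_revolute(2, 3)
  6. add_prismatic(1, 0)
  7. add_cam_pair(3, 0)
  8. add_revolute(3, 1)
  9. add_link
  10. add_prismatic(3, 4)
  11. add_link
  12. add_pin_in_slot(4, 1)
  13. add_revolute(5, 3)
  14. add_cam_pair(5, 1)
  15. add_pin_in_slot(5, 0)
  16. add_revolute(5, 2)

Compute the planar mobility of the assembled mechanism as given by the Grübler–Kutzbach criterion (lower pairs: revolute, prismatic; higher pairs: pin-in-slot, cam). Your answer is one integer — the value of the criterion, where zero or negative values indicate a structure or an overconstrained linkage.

M = -2

L=1 J1=0 J2=0
add link → L=2 J1=0 J2=0
add link → L=3 J1=0 J2=0
C@2,0 dof=2 J2 → L=3 J1=0 J2=1
add link → L=4 J1=0 J2=1
R@2,3 dof=1 J1 → L=4 J1=1 J2=1
P@1,0 dof=1 J1 → L=4 J1=2 J2=1
C@3,0 dof=2 J2 → L=4 J1=2 J2=2
R@3,1 dof=1 J1 → L=4 J1=3 J2=2
add link → L=5 J1=3 J2=2
P@3,4 dof=1 J1 → L=5 J1=4 J2=2
add link → L=6 J1=4 J2=2
PS@4,1 dof=2 J2 → L=6 J1=4 J2=3
R@5,3 dof=1 J1 → L=6 J1=5 J2=3
C@5,1 dof=2 J2 → L=6 J1=5 J2=4
PS@5,0 dof=2 J2 → L=6 J1=5 J2=5
R@5,2 dof=1 J1 → L=6 J1=6 J2=5
M=3(L−1)−2J1−J2=3·5−2·6−5=-2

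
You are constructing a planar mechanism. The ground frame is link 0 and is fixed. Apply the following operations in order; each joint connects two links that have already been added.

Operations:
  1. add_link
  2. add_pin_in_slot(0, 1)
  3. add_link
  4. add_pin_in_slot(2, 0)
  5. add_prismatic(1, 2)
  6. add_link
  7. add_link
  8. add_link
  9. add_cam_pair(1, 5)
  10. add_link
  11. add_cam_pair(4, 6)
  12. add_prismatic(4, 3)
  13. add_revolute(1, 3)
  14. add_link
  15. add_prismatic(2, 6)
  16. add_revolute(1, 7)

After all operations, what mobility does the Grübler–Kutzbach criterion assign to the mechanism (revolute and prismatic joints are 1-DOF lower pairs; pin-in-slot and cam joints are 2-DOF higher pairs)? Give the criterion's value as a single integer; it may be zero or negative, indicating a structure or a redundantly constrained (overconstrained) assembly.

[1;0;0] (link 0 is ground)
L+ [2;0;0]
PS(0,1)∈J2 [2;0;1]
L+ [3;0;1]
PS(2,0)∈J2 [3;0;2]
P(1,2)∈J1 [3;1;2]
L+ [4;1;2]
L+ [5;1;2]
L+ [6;1;2]
C(1,5)∈J2 [6;1;3]
L+ [7;1;3]
C(4,6)∈J2 [7;1;4]
P(4,3)∈J1 [7;2;4]
R(1,3)∈J1 [7;3;4]
L+ [8;3;4]
P(2,6)∈J1 [8;4;4]
R(1,7)∈J1 [8;5;4]
mobility = 21 − 10 − 4 = 7

M = 7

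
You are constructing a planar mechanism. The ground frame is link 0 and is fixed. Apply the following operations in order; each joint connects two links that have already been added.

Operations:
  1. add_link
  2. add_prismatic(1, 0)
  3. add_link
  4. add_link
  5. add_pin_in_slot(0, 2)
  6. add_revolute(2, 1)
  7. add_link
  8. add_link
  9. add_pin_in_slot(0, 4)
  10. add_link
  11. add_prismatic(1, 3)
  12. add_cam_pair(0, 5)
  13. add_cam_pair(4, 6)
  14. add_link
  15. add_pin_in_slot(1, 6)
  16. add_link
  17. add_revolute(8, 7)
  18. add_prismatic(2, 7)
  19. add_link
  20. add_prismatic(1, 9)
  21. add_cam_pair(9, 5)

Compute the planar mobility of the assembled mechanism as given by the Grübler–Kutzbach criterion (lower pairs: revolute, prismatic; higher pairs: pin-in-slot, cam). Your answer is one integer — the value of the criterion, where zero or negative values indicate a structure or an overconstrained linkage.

(L,J1,J2)=(1,0,0); link0 fixed
link1: (2,0,0)
P 1-0 [J1]: (2,1,0)
link2: (3,1,0)
link3: (4,1,0)
PS 0-2 [J2]: (4,1,1)
R 2-1 [J1]: (4,2,1)
link4: (5,2,1)
link5: (6,2,1)
PS 0-4 [J2]: (6,2,2)
link6: (7,2,2)
P 1-3 [J1]: (7,3,2)
C 0-5 [J2]: (7,3,3)
C 4-6 [J2]: (7,3,4)
link7: (8,3,4)
PS 1-6 [J2]: (8,3,5)
link8: (9,3,5)
R 8-7 [J1]: (9,4,5)
P 2-7 [J1]: (9,5,5)
link9: (10,5,5)
P 1-9 [J1]: (10,6,5)
C 9-5 [J2]: (10,6,6)
Grübler: 3·9 − 2·6 − 6 = 9

M = 9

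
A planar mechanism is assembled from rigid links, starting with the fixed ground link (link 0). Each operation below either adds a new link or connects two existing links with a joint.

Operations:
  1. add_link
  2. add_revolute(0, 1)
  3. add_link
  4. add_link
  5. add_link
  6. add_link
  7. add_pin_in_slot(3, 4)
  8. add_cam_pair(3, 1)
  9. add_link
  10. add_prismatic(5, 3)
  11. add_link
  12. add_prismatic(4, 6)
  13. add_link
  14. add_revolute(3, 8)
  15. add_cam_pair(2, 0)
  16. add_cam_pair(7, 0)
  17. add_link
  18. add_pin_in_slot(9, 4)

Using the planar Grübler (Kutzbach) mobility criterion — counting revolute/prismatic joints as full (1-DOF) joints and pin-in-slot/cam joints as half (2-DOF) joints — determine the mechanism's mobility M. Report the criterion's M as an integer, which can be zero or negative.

[1;0;0] (link 0 is ground)
L+ [2;0;0]
R(0,1)∈J1 [2;1;0]
L+ [3;1;0]
L+ [4;1;0]
L+ [5;1;0]
L+ [6;1;0]
PS(3,4)∈J2 [6;1;1]
C(3,1)∈J2 [6;1;2]
L+ [7;1;2]
P(5,3)∈J1 [7;2;2]
L+ [8;2;2]
P(4,6)∈J1 [8;3;2]
L+ [9;3;2]
R(3,8)∈J1 [9;4;2]
C(2,0)∈J2 [9;4;3]
C(7,0)∈J2 [9;4;4]
L+ [10;4;4]
PS(9,4)∈J2 [10;4;5]
mobility = 27 − 8 − 5 = 14

M = 14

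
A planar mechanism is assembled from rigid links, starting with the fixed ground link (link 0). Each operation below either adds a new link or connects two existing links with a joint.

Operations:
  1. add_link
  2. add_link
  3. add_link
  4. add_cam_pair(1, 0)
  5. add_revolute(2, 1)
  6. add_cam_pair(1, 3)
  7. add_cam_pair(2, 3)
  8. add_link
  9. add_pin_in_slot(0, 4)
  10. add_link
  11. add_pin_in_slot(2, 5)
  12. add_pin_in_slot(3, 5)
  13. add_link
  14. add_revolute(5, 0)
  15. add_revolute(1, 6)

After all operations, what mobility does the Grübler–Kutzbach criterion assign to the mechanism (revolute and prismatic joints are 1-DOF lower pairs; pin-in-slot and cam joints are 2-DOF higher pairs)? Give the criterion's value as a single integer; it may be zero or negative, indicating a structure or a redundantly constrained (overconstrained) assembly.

M = 6

(L,J1,J2)=(1,0,0); link0 fixed
link1: (2,0,0)
link2: (3,0,0)
link3: (4,0,0)
C 1-0 [J2]: (4,0,1)
R 2-1 [J1]: (4,1,1)
C 1-3 [J2]: (4,1,2)
C 2-3 [J2]: (4,1,3)
link4: (5,1,3)
PS 0-4 [J2]: (5,1,4)
link5: (6,1,4)
PS 2-5 [J2]: (6,1,5)
PS 3-5 [J2]: (6,1,6)
link6: (7,1,6)
R 5-0 [J1]: (7,2,6)
R 1-6 [J1]: (7,3,6)
Grübler: 3·6 − 2·3 − 6 = 6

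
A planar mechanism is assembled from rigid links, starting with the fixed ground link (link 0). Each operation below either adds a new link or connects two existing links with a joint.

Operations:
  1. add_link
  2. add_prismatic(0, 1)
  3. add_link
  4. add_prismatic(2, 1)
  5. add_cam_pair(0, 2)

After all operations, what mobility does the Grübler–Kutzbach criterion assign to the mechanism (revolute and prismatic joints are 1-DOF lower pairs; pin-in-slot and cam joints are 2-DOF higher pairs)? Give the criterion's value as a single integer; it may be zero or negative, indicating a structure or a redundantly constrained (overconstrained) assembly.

[1;0;0] (link 0 is ground)
L+ [2;0;0]
P(0,1)∈J1 [2;1;0]
L+ [3;1;0]
P(2,1)∈J1 [3;2;0]
C(0,2)∈J2 [3;2;1]
mobility = 6 − 4 − 1 = 1

M = 1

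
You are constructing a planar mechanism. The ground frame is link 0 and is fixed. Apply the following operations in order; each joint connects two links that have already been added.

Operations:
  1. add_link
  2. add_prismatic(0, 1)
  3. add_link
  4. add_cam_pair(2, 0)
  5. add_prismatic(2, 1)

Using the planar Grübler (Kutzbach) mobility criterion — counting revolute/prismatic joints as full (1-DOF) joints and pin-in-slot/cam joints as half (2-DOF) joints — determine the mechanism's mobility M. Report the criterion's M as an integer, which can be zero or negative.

(L,J1,J2)=(1,0,0); link0 fixed
link1: (2,0,0)
P 0-1 [J1]: (2,1,0)
link2: (3,1,0)
C 2-0 [J2]: (3,1,1)
P 2-1 [J1]: (3,2,1)
Grübler: 3·2 − 2·2 − 1 = 1

M = 1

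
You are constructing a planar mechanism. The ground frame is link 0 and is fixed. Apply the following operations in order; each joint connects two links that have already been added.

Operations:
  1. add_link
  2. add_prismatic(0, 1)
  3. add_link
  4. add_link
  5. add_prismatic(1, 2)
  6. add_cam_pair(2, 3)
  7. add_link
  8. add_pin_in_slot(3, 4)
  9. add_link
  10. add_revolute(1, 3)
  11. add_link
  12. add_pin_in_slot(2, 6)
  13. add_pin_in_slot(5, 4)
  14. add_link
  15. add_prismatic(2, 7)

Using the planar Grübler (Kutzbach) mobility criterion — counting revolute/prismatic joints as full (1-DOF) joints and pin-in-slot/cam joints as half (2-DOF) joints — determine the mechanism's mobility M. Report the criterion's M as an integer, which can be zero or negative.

[1;0;0] (link 0 is ground)
L+ [2;0;0]
P(0,1)∈J1 [2;1;0]
L+ [3;1;0]
L+ [4;1;0]
P(1,2)∈J1 [4;2;0]
C(2,3)∈J2 [4;2;1]
L+ [5;2;1]
PS(3,4)∈J2 [5;2;2]
L+ [6;2;2]
R(1,3)∈J1 [6;3;2]
L+ [7;3;2]
PS(2,6)∈J2 [7;3;3]
PS(5,4)∈J2 [7;3;4]
L+ [8;3;4]
P(2,7)∈J1 [8;4;4]
mobility = 21 − 8 − 4 = 9

M = 9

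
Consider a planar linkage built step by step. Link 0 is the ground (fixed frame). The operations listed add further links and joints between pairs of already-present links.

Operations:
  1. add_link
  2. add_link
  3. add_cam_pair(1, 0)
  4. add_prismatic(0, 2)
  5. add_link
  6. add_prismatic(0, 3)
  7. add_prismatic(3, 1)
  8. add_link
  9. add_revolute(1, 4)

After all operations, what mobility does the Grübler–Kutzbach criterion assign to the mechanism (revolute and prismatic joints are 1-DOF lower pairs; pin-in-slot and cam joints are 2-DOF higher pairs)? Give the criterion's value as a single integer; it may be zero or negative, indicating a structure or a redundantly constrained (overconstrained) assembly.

link 0 = ground. State L|J1|J2 = 1|0|0
+link1  2|0|0
+link2  3|0|0
C(1,0) f=2→J2  3|0|1
P(0,2) f=1→J1  3|1|1
+link3  4|1|1
P(0,3) f=1→J1  4|2|1
P(3,1) f=1→J1  4|3|1
+link4  5|3|1
R(1,4) f=1→J1  5|4|1
M = 3(5−1)−2·4−1 = 12−8−1 = 3

M = 3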